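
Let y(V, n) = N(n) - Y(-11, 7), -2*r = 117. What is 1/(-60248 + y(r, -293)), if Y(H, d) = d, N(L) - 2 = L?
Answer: -1/60546 ≈ -1.6516e-5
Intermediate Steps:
r = -117/2 (r = -1/2*117 = -117/2 ≈ -58.500)
N(L) = 2 + L
y(V, n) = -5 + n (y(V, n) = (2 + n) - 1*7 = (2 + n) - 7 = -5 + n)
1/(-60248 + y(r, -293)) = 1/(-60248 + (-5 - 293)) = 1/(-60248 - 298) = 1/(-60546) = -1/60546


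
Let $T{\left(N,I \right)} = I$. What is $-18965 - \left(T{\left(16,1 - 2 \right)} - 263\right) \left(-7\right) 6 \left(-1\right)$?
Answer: $-7877$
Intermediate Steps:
$-18965 - \left(T{\left(16,1 - 2 \right)} - 263\right) \left(-7\right) 6 \left(-1\right) = -18965 - \left(\left(1 - 2\right) - 263\right) \left(-7\right) 6 \left(-1\right) = -18965 - \left(-1 - 263\right) \left(\left(-42\right) \left(-1\right)\right) = -18965 - \left(-264\right) 42 = -18965 - -11088 = -18965 + 11088 = -7877$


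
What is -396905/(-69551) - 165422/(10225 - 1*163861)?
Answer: 36242081051/5342768718 ≈ 6.7834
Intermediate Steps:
-396905/(-69551) - 165422/(10225 - 1*163861) = -396905*(-1/69551) - 165422/(10225 - 163861) = 396905/69551 - 165422/(-153636) = 396905/69551 - 165422*(-1/153636) = 396905/69551 + 82711/76818 = 36242081051/5342768718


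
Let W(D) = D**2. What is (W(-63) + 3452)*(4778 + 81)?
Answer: 36058639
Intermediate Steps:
(W(-63) + 3452)*(4778 + 81) = ((-63)**2 + 3452)*(4778 + 81) = (3969 + 3452)*4859 = 7421*4859 = 36058639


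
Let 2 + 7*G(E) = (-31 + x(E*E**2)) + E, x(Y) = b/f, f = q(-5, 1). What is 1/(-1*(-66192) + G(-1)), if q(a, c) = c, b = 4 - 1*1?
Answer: 7/463313 ≈ 1.5109e-5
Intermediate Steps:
b = 3 (b = 4 - 1 = 3)
f = 1
x(Y) = 3 (x(Y) = 3/1 = 3*1 = 3)
G(E) = -30/7 + E/7 (G(E) = -2/7 + ((-31 + 3) + E)/7 = -2/7 + (-28 + E)/7 = -2/7 + (-4 + E/7) = -30/7 + E/7)
1/(-1*(-66192) + G(-1)) = 1/(-1*(-66192) + (-30/7 + (1/7)*(-1))) = 1/(66192 + (-30/7 - 1/7)) = 1/(66192 - 31/7) = 1/(463313/7) = 7/463313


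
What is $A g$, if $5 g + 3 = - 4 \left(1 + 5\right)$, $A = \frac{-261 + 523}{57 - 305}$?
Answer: $\frac{3537}{620} \approx 5.7048$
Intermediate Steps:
$A = - \frac{131}{124}$ ($A = \frac{262}{-248} = 262 \left(- \frac{1}{248}\right) = - \frac{131}{124} \approx -1.0565$)
$g = - \frac{27}{5}$ ($g = - \frac{3}{5} + \frac{\left(-4\right) \left(1 + 5\right)}{5} = - \frac{3}{5} + \frac{\left(-4\right) 6}{5} = - \frac{3}{5} + \frac{1}{5} \left(-24\right) = - \frac{3}{5} - \frac{24}{5} = - \frac{27}{5} \approx -5.4$)
$A g = \left(- \frac{131}{124}\right) \left(- \frac{27}{5}\right) = \frac{3537}{620}$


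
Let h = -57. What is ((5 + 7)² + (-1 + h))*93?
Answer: 7998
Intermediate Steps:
((5 + 7)² + (-1 + h))*93 = ((5 + 7)² + (-1 - 57))*93 = (12² - 58)*93 = (144 - 58)*93 = 86*93 = 7998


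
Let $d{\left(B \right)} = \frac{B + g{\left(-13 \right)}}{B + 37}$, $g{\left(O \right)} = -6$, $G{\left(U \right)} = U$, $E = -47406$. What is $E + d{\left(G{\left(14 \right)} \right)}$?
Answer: $- \frac{2417698}{51} \approx -47406.0$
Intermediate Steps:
$d{\left(B \right)} = \frac{-6 + B}{37 + B}$ ($d{\left(B \right)} = \frac{B - 6}{B + 37} = \frac{-6 + B}{37 + B}$)
$E + d{\left(G{\left(14 \right)} \right)} = -47406 + \frac{-6 + 14}{37 + 14} = -47406 + \frac{1}{51} \cdot 8 = -47406 + \frac{8}{51} = - \frac{2417698}{51}$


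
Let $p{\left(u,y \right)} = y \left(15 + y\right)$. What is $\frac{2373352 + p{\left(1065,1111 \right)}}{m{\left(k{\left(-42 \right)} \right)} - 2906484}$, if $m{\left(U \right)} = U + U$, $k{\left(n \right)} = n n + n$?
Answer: $- \frac{1812169}{1451520} \approx -1.2485$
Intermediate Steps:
$k{\left(n \right)} = n + n^{2}$ ($k{\left(n \right)} = n^{2} + n = n + n^{2}$)
$m{\left(U \right)} = 2 U$
$\frac{2373352 + p{\left(1065,1111 \right)}}{m{\left(k{\left(-42 \right)} \right)} - 2906484} = \frac{2373352 + 1111 \left(15 + 1111\right)}{2 \left(- 42 \left(1 - 42\right)\right) - 2906484} = \frac{2373352 + 1111 \cdot 1126}{2 \left(\left(-42\right) \left(-41\right)\right) - 2906484} = \frac{2373352 + 1250986}{2 \cdot 1722 - 2906484} = \frac{3624338}{3444 - 2906484} = \frac{3624338}{-2903040} = 3624338 \left(- \frac{1}{2903040}\right) = - \frac{1812169}{1451520}$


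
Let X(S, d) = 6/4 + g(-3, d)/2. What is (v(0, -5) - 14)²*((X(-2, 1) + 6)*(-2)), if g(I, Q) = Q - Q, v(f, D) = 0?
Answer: -2940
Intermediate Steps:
g(I, Q) = 0
X(S, d) = 3/2 (X(S, d) = 6/4 + 0/2 = 6*(¼) + 0*(½) = 3/2 + 0 = 3/2)
(v(0, -5) - 14)²*((X(-2, 1) + 6)*(-2)) = (0 - 14)²*((3/2 + 6)*(-2)) = (-14)²*((15/2)*(-2)) = 196*(-15) = -2940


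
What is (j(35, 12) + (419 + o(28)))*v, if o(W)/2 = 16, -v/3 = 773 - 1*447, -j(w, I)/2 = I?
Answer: -417606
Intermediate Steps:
j(w, I) = -2*I
v = -978 (v = -3*(773 - 1*447) = -3*(773 - 447) = -3*326 = -978)
o(W) = 32 (o(W) = 2*16 = 32)
(j(35, 12) + (419 + o(28)))*v = (-2*12 + (419 + 32))*(-978) = (-24 + 451)*(-978) = 427*(-978) = -417606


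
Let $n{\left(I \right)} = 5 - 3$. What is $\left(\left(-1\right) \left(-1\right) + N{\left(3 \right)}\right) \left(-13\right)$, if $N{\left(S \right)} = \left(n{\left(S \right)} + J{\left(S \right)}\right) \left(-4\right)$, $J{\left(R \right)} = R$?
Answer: $247$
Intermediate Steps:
$n{\left(I \right)} = 2$ ($n{\left(I \right)} = 5 - 3 = 2$)
$N{\left(S \right)} = -8 - 4 S$ ($N{\left(S \right)} = \left(2 + S\right) \left(-4\right) = -8 - 4 S$)
$\left(\left(-1\right) \left(-1\right) + N{\left(3 \right)}\right) \left(-13\right) = \left(\left(-1\right) \left(-1\right) - 20\right) \left(-13\right) = \left(1 - 20\right) \left(-13\right) = \left(-19\right) \left(-13\right) = 247$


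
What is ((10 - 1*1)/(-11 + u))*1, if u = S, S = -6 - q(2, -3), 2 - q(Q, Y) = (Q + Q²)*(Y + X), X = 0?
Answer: -9/37 ≈ -0.24324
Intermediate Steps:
q(Q, Y) = 2 - Y*(Q + Q²) (q(Q, Y) = 2 - (Q + Q²)*(Y + 0) = 2 - (Q + Q²)*Y = 2 - Y*(Q + Q²))
S = -26 (S = -6 - (2 - 1*2*(-3) - 1*(-3)*2²) = -6 - (2 + 6 - 1*(-3)*4) = -6 - (2 + 6 + 12) = -6 - 1*20 = -6 - 20 = -26)
u = -26
((10 - 1*1)/(-11 + u))*1 = ((10 - 1*1)/(-11 - 26))*1 = ((10 - 1)/(-37))*1 = -1/37*9*1 = -9/37*1 = -9/37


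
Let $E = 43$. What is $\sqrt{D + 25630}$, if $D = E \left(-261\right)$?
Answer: $\sqrt{14407} \approx 120.03$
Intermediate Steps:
$D = -11223$ ($D = 43 \left(-261\right) = -11223$)
$\sqrt{D + 25630} = \sqrt{-11223 + 25630} = \sqrt{14407}$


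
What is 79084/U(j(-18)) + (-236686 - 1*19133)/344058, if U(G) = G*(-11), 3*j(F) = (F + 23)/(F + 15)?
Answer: 7420341691/573430 ≈ 12940.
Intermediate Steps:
j(F) = (23 + F)/(3*(15 + F)) (j(F) = ((F + 23)/(F + 15))/3 = ((23 + F)/(15 + F))/3 = (23 + F)/(3*(15 + F)))
U(G) = -11*G
79084/U(j(-18)) + (-236686 - 1*19133)/344058 = 79084/((-11*(23 - 18)/(3*(15 - 18)))) + (-236686 - 1*19133)/344058 = 79084/((-11*5/(3*(-3)))) + (-236686 - 19133)*(1/344058) = 79084/((-11*(-1)*5/(3*3))) - 255819*1/344058 = 79084/((-11*(-5/9))) - 85273/114686 = 79084/(55/9) - 85273/114686 = 79084*(9/55) - 85273/114686 = 711756/55 - 85273/114686 = 7420341691/573430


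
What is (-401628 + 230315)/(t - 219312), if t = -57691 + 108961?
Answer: 171313/168042 ≈ 1.0195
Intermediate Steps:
t = 51270
(-401628 + 230315)/(t - 219312) = (-401628 + 230315)/(51270 - 219312) = -171313/(-168042) = -171313*(-1/168042) = 171313/168042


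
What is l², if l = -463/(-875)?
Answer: 214369/765625 ≈ 0.27999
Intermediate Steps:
l = 463/875 (l = -463*(-1/875) = 463/875 ≈ 0.52914)
l² = (463/875)² = 214369/765625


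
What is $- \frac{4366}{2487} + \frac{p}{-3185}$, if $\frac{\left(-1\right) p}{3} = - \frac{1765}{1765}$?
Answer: $- \frac{13913171}{7921095} \approx -1.7565$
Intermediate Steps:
$p = 3$ ($p = - 3 \left(- \frac{1765}{1765}\right) = - 3 \left(\left(-1765\right) \frac{1}{1765}\right) = \left(-3\right) \left(-1\right) = 3$)
$- \frac{4366}{2487} + \frac{p}{-3185} = - \frac{4366}{2487} + \frac{3}{-3185} = \left(-4366\right) \frac{1}{2487} + 3 \left(- \frac{1}{3185}\right) = - \frac{4366}{2487} - \frac{3}{3185} = - \frac{13913171}{7921095}$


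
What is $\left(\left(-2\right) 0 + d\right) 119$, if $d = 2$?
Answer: $238$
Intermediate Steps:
$\left(\left(-2\right) 0 + d\right) 119 = \left(\left(-2\right) 0 + 2\right) 119 = \left(0 + 2\right) 119 = 2 \cdot 119 = 238$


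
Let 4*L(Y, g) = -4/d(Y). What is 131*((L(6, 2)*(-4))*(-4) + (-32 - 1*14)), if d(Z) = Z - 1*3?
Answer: -20174/3 ≈ -6724.7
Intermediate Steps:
d(Z) = -3 + Z (d(Z) = Z - 3 = -3 + Z)
L(Y, g) = -1/(-3 + Y) (L(Y, g) = (-4/(-3 + Y))/4 = -1/(-3 + Y))
131*((L(6, 2)*(-4))*(-4) + (-32 - 1*14)) = 131*((-1/(-3 + 6)*(-4))*(-4) + (-32 - 1*14)) = 131*((-1/3*(-4))*(-4) + (-32 - 14)) = 131*((-1*⅓*(-4))*(-4) - 46) = 131*(-⅓*(-4)*(-4) - 46) = 131*((4/3)*(-4) - 46) = 131*(-16/3 - 46) = 131*(-154/3) = -20174/3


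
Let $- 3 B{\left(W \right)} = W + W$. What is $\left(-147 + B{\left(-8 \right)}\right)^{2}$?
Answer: $\frac{180625}{9} \approx 20069.0$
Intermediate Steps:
$B{\left(W \right)} = - \frac{2 W}{3}$ ($B{\left(W \right)} = - \frac{W + W}{3} = - \frac{2 W}{3}$)
$\left(-147 + B{\left(-8 \right)}\right)^{2} = \left(-147 - - \frac{16}{3}\right)^{2} = \left(-147 + \frac{16}{3}\right)^{2} = \left(- \frac{425}{3}\right)^{2} = \frac{180625}{9}$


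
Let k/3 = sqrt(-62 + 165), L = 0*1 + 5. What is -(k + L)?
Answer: -5 - 3*sqrt(103) ≈ -35.447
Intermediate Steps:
L = 5 (L = 0 + 5 = 5)
k = 3*sqrt(103) (k = 3*sqrt(-62 + 165) = 3*sqrt(103) ≈ 30.447)
-(k + L) = -(3*sqrt(103) + 5) = -(5 + 3*sqrt(103)) = -5 - 3*sqrt(103)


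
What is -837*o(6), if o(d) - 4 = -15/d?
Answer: -2511/2 ≈ -1255.5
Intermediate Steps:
o(d) = 4 - 15/d
-837*o(6) = -837*(4 - 15/6) = -837*(4 - 15*⅙) = -837*(4 - 5/2) = -837*3/2 = -2511/2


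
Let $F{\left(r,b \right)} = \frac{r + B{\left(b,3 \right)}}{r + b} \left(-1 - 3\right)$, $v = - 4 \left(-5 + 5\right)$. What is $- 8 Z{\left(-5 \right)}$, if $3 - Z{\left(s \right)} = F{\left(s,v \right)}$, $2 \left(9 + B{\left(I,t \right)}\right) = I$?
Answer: $- \frac{568}{5} \approx -113.6$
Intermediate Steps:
$B{\left(I,t \right)} = -9 + \frac{I}{2}$
$v = 0$ ($v = \left(-4\right) 0 = 0$)
$F{\left(r,b \right)} = - \frac{4 \left(-9 + r + \frac{b}{2}\right)}{b + r}$ ($F{\left(r,b \right)} = \frac{r + \left(-9 + \frac{b}{2}\right)}{r + b} \left(-1 - 3\right) = \frac{-9 + r + \frac{b}{2}}{b + r} \left(-4\right) = - \frac{4 \left(-9 + r + \frac{b}{2}\right)}{b + r}$)
$Z{\left(s \right)} = 3 - \frac{2 \left(18 - 2 s\right)}{s}$ ($Z{\left(s \right)} = 3 - \frac{2 \left(18 - 0 - 2 s\right)}{0 + s} = 3 - \frac{2 \left(18 + 0 - 2 s\right)}{s} = 3 - \frac{2 \left(18 - 2 s\right)}{s}$)
$- 8 Z{\left(-5 \right)} = - 8 \left(7 - \frac{36}{-5}\right) = - 8 \left(7 - - \frac{36}{5}\right) = - 8 \left(7 + \frac{36}{5}\right) = \left(-8\right) \frac{71}{5} = - \frac{568}{5}$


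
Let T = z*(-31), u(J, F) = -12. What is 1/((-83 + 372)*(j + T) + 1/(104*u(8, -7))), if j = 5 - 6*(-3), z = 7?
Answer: -1248/69970369 ≈ -1.7836e-5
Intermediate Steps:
j = 23 (j = 5 + 18 = 23)
T = -217 (T = 7*(-31) = -217)
1/((-83 + 372)*(j + T) + 1/(104*u(8, -7))) = 1/((-83 + 372)*(23 - 217) + 1/(104*(-12))) = 1/(289*(-194) + (1/104)*(-1/12)) = 1/(-56066 - 1/1248) = 1/(-69970369/1248) = -1248/69970369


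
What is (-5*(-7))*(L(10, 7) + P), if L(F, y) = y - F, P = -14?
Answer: -595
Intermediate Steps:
(-5*(-7))*(L(10, 7) + P) = (-5*(-7))*((7 - 1*10) - 14) = 35*((7 - 10) - 14) = 35*(-3 - 14) = 35*(-17) = -595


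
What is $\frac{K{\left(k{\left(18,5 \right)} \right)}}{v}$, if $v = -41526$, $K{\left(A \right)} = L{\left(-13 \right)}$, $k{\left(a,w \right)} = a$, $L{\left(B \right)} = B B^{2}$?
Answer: $\frac{2197}{41526} \approx 0.052907$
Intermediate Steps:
$L{\left(B \right)} = B^{3}$
$K{\left(A \right)} = -2197$ ($K{\left(A \right)} = \left(-13\right)^{3} = -2197$)
$\frac{K{\left(k{\left(18,5 \right)} \right)}}{v} = - \frac{2197}{-41526} = \left(-2197\right) \left(- \frac{1}{41526}\right) = \frac{2197}{41526}$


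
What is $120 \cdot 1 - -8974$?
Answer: $9094$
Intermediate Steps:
$120 \cdot 1 - -8974 = 120 + 8974 = 9094$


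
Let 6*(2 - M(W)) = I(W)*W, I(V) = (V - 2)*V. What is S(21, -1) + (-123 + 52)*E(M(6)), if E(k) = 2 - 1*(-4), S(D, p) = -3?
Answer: -429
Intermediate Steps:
I(V) = V*(-2 + V) (I(V) = (-2 + V)*V = V*(-2 + V))
M(W) = 2 - W²*(-2 + W)/6 (M(W) = 2 - W*(-2 + W)*W/6 = 2 - W²*(-2 + W)/6)
E(k) = 6 (E(k) = 2 + 4 = 6)
S(21, -1) + (-123 + 52)*E(M(6)) = -3 + (-123 + 52)*6 = -3 - 71*6 = -3 - 426 = -429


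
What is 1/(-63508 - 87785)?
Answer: -1/151293 ≈ -6.6097e-6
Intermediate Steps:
1/(-63508 - 87785) = 1/(-151293) = -1/151293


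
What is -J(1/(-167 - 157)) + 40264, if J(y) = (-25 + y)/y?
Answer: 32163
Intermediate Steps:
J(y) = (-25 + y)/y
-J(1/(-167 - 157)) + 40264 = -(-25 + 1/(-167 - 157))/(1/(-167 - 157)) + 40264 = -(-25 + 1/(-324))/(1/(-324)) + 40264 = -(-25 - 1/324)/(-1/324) + 40264 = -(-324)*(-8101)/324 + 40264 = -1*8101 + 40264 = -8101 + 40264 = 32163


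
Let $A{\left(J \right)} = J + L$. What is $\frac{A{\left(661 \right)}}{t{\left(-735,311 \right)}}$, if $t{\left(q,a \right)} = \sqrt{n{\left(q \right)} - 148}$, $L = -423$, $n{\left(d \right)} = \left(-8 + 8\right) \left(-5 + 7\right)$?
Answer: $- \frac{119 i \sqrt{37}}{37} \approx - 19.563 i$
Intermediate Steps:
$n{\left(d \right)} = 0$ ($n{\left(d \right)} = 0 \cdot 2 = 0$)
$t{\left(q,a \right)} = 2 i \sqrt{37}$ ($t{\left(q,a \right)} = \sqrt{0 - 148} = \sqrt{-148} = 2 i \sqrt{37}$)
$A{\left(J \right)} = -423 + J$ ($A{\left(J \right)} = J - 423 = -423 + J$)
$\frac{A{\left(661 \right)}}{t{\left(-735,311 \right)}} = \frac{-423 + 661}{2 i \sqrt{37}} = 238 \left(- \frac{i \sqrt{37}}{74}\right) = - \frac{119 i \sqrt{37}}{37}$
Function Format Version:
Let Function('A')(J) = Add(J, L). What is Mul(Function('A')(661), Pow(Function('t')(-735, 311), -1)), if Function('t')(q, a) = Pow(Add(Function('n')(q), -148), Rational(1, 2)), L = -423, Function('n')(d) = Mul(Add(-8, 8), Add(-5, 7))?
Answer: Mul(Rational(-119, 37), I, Pow(37, Rational(1, 2))) ≈ Mul(-19.563, I)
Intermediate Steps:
Function('n')(d) = 0 (Function('n')(d) = Mul(0, 2) = 0)
Function('t')(q, a) = Mul(2, I, Pow(37, Rational(1, 2))) (Function('t')(q, a) = Pow(Add(0, -148), Rational(1, 2)) = Pow(-148, Rational(1, 2)) = Mul(2, I, Pow(37, Rational(1, 2))))
Function('A')(J) = Add(-423, J) (Function('A')(J) = Add(J, -423) = Add(-423, J))
Mul(Function('A')(661), Pow(Function('t')(-735, 311), -1)) = Mul(Add(-423, 661), Pow(Mul(2, I, Pow(37, Rational(1, 2))), -1)) = Mul(238, Mul(Rational(-1, 74), I, Pow(37, Rational(1, 2)))) = Mul(Rational(-119, 37), I, Pow(37, Rational(1, 2)))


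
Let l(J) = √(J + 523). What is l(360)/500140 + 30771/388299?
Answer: 10257/129433 + √883/500140 ≈ 0.079305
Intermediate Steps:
l(J) = √(523 + J)
l(360)/500140 + 30771/388299 = √(523 + 360)/500140 + 30771/388299 = √883*(1/500140) + 30771*(1/388299) = √883/500140 + 10257/129433 = 10257/129433 + √883/500140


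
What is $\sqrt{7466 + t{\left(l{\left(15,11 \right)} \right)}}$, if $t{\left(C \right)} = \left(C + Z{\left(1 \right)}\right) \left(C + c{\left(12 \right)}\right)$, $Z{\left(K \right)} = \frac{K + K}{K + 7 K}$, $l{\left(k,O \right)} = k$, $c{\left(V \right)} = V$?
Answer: $\frac{\sqrt{31511}}{2} \approx 88.757$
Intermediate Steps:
$Z{\left(K \right)} = \frac{1}{4}$ ($Z{\left(K \right)} = \frac{2 K}{8 K} = 2 K \frac{1}{8 K} = \frac{1}{4}$)
$t{\left(C \right)} = \left(12 + C\right) \left(\frac{1}{4} + C\right)$ ($t{\left(C \right)} = \left(C + \frac{1}{4}\right) \left(C + 12\right) = \left(\frac{1}{4} + C\right) \left(12 + C\right) = \left(12 + C\right) \left(\frac{1}{4} + C\right)$)
$\sqrt{7466 + t{\left(l{\left(15,11 \right)} \right)}} = \sqrt{7466 + \left(3 + 15^{2} + \frac{49}{4} \cdot 15\right)} = \sqrt{7466 + \left(3 + 225 + \frac{735}{4}\right)} = \sqrt{7466 + \frac{1647}{4}} = \sqrt{\frac{31511}{4}} = \frac{\sqrt{31511}}{2}$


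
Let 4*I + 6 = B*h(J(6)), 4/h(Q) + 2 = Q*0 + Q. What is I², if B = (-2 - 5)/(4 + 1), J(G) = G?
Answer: 1369/400 ≈ 3.4225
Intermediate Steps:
B = -7/5 ≈ -1.4000
h(Q) = 4/(-2 + Q) (h(Q) = 4/(-2 + (Q*0 + Q)) = 4/(-2 + (0 + Q)) = 4/(-2 + Q))
I = -37/20 (I = -3/2 + (-28/(5*(-2 + 6)))/4 = -3/2 + (-28/(5*4))/4 = -3/2 + (-7/5*1)/4 = -3/2 + (¼)*(-7/5) = -3/2 - 7/20 = -37/20 ≈ -1.8500)
I² = (-37/20)² = 1369/400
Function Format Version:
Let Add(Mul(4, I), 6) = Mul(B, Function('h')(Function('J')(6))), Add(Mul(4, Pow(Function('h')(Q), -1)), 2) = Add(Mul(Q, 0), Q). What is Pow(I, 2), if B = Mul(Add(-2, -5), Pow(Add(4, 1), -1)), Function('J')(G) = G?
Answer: Rational(1369, 400) ≈ 3.4225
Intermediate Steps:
B = Rational(-7, 5) (B = Mul(-7, Pow(5, -1)) = Mul(-7, Rational(1, 5)) = Rational(-7, 5) ≈ -1.4000)
Function('h')(Q) = Mul(4, Pow(Add(-2, Q), -1)) (Function('h')(Q) = Mul(4, Pow(Add(-2, Add(Mul(Q, 0), Q)), -1)) = Mul(4, Pow(Add(-2, Add(0, Q)), -1)) = Mul(4, Pow(Add(-2, Q), -1)))
I = Rational(-37, 20) (I = Add(Rational(-3, 2), Mul(Rational(1, 4), Mul(Rational(-7, 5), Mul(4, Pow(Add(-2, 6), -1))))) = Add(Rational(-3, 2), Mul(Rational(1, 4), Mul(Rational(-7, 5), Mul(4, Pow(4, -1))))) = Add(Rational(-3, 2), Mul(Rational(1, 4), Mul(Rational(-7, 5), Mul(4, Rational(1, 4))))) = Add(Rational(-3, 2), Mul(Rational(1, 4), Mul(Rational(-7, 5), 1))) = Add(Rational(-3, 2), Mul(Rational(1, 4), Rational(-7, 5))) = Add(Rational(-3, 2), Rational(-7, 20)) = Rational(-37, 20) ≈ -1.8500)
Pow(I, 2) = Pow(Rational(-37, 20), 2) = Rational(1369, 400)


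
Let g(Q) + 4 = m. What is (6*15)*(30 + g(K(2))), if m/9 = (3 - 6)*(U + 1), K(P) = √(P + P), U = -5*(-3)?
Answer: -36540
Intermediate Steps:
U = 15
K(P) = √2*√P (K(P) = √(2*P) = √2*√P)
m = -432 (m = 9*((3 - 6)*(15 + 1)) = 9*(-3*16) = 9*(-48) = -432)
g(Q) = -436 (g(Q) = -4 - 432 = -436)
(6*15)*(30 + g(K(2))) = (6*15)*(30 - 436) = 90*(-406) = -36540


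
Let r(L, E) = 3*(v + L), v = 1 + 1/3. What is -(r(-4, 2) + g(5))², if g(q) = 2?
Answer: -36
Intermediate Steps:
v = 4/3 (v = 1 + ⅓ = 4/3 ≈ 1.3333)
r(L, E) = 4 + 3*L (r(L, E) = 3*(4/3 + L) = 4 + 3*L)
-(r(-4, 2) + g(5))² = -((4 + 3*(-4)) + 2)² = -((4 - 12) + 2)² = -(-8 + 2)² = -1*(-6)² = -1*36 = -36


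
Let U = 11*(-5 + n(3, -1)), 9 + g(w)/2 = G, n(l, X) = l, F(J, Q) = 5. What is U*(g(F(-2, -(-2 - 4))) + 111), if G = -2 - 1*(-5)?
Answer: -2178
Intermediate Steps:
G = 3 (G = -2 + 5 = 3)
g(w) = -12 (g(w) = -18 + 2*3 = -18 + 6 = -12)
U = -22 (U = 11*(-5 + 3) = 11*(-2) = -22)
U*(g(F(-2, -(-2 - 4))) + 111) = -22*(-12 + 111) = -22*99 = -2178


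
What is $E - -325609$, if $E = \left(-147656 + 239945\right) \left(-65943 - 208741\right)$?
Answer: $-25349986067$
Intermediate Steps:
$E = -25350311676$ ($E = 92289 \left(-274684\right) = -25350311676$)
$E - -325609 = -25350311676 - -325609 = -25350311676 + 325609 = -25349986067$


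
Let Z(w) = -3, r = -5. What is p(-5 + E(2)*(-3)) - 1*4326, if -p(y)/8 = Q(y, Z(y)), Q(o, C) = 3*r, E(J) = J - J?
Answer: -4206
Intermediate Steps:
E(J) = 0
Q(o, C) = -15 (Q(o, C) = 3*(-5) = -15)
p(y) = 120 (p(y) = -8*(-15) = 120)
p(-5 + E(2)*(-3)) - 1*4326 = 120 - 1*4326 = 120 - 4326 = -4206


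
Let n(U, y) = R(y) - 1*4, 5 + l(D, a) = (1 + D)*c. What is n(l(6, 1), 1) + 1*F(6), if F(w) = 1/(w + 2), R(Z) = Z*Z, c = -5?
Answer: -23/8 ≈ -2.8750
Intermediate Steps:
R(Z) = Z²
l(D, a) = -10 - 5*D (l(D, a) = -5 + (1 + D)*(-5) = -5 + (-5 - 5*D) = -10 - 5*D)
n(U, y) = -4 + y² (n(U, y) = y² - 1*4 = y² - 4 = -4 + y²)
F(w) = 1/(2 + w)
n(l(6, 1), 1) + 1*F(6) = (-4 + 1²) + 1/(2 + 6) = (-4 + 1) + 1/8 = -3 + 1*(⅛) = -3 + ⅛ = -23/8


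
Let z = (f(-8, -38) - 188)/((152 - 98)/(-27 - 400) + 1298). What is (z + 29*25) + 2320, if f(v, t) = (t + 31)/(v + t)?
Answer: 77621983733/25492832 ≈ 3044.9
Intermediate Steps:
f(v, t) = (31 + t)/(t + v)
z = -3689707/25492832 (z = ((31 - 38)/(-38 - 8) - 188)/((152 - 98)/(-27 - 400) + 1298) = (-7/(-46) - 188)/(54/(-427) + 1298) = (-1/46*(-7) - 188)/(54*(-1/427) + 1298) = (7/46 - 188)/(-54/427 + 1298) = -8641/(46*554192/427) = -8641/46*427/554192 = -3689707/25492832 ≈ -0.14474)
(z + 29*25) + 2320 = (-3689707/25492832 + 29*25) + 2320 = (-3689707/25492832 + 725) + 2320 = 18478613493/25492832 + 2320 = 77621983733/25492832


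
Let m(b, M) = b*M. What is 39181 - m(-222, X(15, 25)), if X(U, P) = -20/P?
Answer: 195017/5 ≈ 39003.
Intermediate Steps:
m(b, M) = M*b
39181 - m(-222, X(15, 25)) = 39181 - (-20/25)*(-222) = 39181 - (-20*1/25)*(-222) = 39181 - (-4)*(-222)/5 = 39181 - 1*888/5 = 39181 - 888/5 = 195017/5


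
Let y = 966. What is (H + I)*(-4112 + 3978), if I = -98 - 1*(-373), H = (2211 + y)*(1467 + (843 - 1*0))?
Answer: -983445430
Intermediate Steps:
H = 7338870 (H = (2211 + 966)*(1467 + (843 - 1*0)) = 3177*(1467 + (843 + 0)) = 3177*(1467 + 843) = 3177*2310 = 7338870)
I = 275 (I = -98 + 373 = 275)
(H + I)*(-4112 + 3978) = (7338870 + 275)*(-4112 + 3978) = 7339145*(-134) = -983445430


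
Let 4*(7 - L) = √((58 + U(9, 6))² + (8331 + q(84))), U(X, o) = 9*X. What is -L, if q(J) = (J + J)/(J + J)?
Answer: -7 + √27653/4 ≈ 34.573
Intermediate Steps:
q(J) = 1 (q(J) = (2*J)/((2*J)) = (2*J)*(1/(2*J)) = 1)
L = 7 - √27653/4 (L = 7 - √((58 + 9*9)² + (8331 + 1))/4 = 7 - √((58 + 81)² + 8332)/4 = 7 - √(139² + 8332)/4 = 7 - √(19321 + 8332)/4 = 7 - √27653/4 ≈ -34.573)
-L = -(7 - √27653/4) = -7 + √27653/4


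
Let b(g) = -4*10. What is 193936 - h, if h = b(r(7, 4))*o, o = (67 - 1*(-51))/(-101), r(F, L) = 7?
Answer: 19582816/101 ≈ 1.9389e+5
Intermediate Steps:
b(g) = -40
o = -118/101 (o = (67 + 51)*(-1/101) = 118*(-1/101) = -118/101 ≈ -1.1683)
h = 4720/101 (h = -40*(-118/101) = 4720/101 ≈ 46.733)
193936 - h = 193936 - 1*4720/101 = 193936 - 4720/101 = 19582816/101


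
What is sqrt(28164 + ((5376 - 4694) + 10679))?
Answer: 5*sqrt(1581) ≈ 198.81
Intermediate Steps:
sqrt(28164 + ((5376 - 4694) + 10679)) = sqrt(28164 + (682 + 10679)) = sqrt(28164 + 11361) = sqrt(39525) = 5*sqrt(1581)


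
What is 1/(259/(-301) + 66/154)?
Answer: -301/130 ≈ -2.3154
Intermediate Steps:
1/(259/(-301) + 66/154) = 1/(259*(-1/301) + 66*(1/154)) = 1/(-37/43 + 3/7) = 1/(-130/301) = -301/130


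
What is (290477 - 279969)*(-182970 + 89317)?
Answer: -984105724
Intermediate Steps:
(290477 - 279969)*(-182970 + 89317) = 10508*(-93653) = -984105724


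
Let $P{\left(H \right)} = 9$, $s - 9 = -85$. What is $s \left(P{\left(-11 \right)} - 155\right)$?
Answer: $11096$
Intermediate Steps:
$s = -76$ ($s = 9 - 85 = -76$)
$s \left(P{\left(-11 \right)} - 155\right) = - 76 \left(9 - 155\right) = \left(-76\right) \left(-146\right) = 11096$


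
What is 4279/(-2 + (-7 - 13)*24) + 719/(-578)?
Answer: -704955/69649 ≈ -10.122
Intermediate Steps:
4279/(-2 + (-7 - 13)*24) + 719/(-578) = 4279/(-2 - 20*24) + 719*(-1/578) = 4279/(-2 - 480) - 719/578 = 4279/(-482) - 719/578 = 4279*(-1/482) - 719/578 = -4279/482 - 719/578 = -704955/69649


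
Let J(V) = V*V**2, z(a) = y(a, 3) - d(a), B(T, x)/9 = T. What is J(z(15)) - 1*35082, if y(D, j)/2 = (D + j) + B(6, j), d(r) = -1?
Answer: 3013543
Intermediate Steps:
B(T, x) = 9*T
y(D, j) = 108 + 2*D + 2*j (y(D, j) = 2*((D + j) + 9*6) = 2*((D + j) + 54) = 2*(54 + D + j) = 108 + 2*D + 2*j)
z(a) = 115 + 2*a (z(a) = (108 + 2*a + 2*3) - 1*(-1) = (108 + 2*a + 6) + 1 = (114 + 2*a) + 1 = 115 + 2*a)
J(V) = V**3
J(z(15)) - 1*35082 = (115 + 2*15)**3 - 1*35082 = (115 + 30)**3 - 35082 = 145**3 - 35082 = 3048625 - 35082 = 3013543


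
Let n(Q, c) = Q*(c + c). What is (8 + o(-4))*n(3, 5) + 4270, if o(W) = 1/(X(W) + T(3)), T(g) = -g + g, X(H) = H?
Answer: 9005/2 ≈ 4502.5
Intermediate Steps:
T(g) = 0
n(Q, c) = 2*Q*c (n(Q, c) = Q*(2*c) = 2*Q*c)
o(W) = 1/W (o(W) = 1/(W + 0) = 1/W)
(8 + o(-4))*n(3, 5) + 4270 = (8 + 1/(-4))*(2*3*5) + 4270 = (8 - ¼)*30 + 4270 = (31/4)*30 + 4270 = 465/2 + 4270 = 9005/2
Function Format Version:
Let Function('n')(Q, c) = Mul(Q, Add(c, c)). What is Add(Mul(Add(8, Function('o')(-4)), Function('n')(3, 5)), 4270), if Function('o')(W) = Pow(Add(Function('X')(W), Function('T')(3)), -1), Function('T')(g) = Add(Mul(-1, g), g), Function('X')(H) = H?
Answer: Rational(9005, 2) ≈ 4502.5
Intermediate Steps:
Function('T')(g) = 0
Function('n')(Q, c) = Mul(2, Q, c) (Function('n')(Q, c) = Mul(Q, Mul(2, c)) = Mul(2, Q, c))
Function('o')(W) = Pow(W, -1) (Function('o')(W) = Pow(Add(W, 0), -1) = Pow(W, -1))
Add(Mul(Add(8, Function('o')(-4)), Function('n')(3, 5)), 4270) = Add(Mul(Add(8, Pow(-4, -1)), Mul(2, 3, 5)), 4270) = Add(Mul(Add(8, Rational(-1, 4)), 30), 4270) = Add(Mul(Rational(31, 4), 30), 4270) = Add(Rational(465, 2), 4270) = Rational(9005, 2)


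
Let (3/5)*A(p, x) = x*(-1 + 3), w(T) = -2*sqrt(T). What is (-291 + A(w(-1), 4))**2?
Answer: 693889/9 ≈ 77099.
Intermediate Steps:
A(p, x) = 10*x/3 (A(p, x) = 5*(x*(-1 + 3))/3 = 5*(x*2)/3 = 5*(2*x)/3 = 10*x/3)
(-291 + A(w(-1), 4))**2 = (-291 + (10/3)*4)**2 = (-291 + 40/3)**2 = (-833/3)**2 = 693889/9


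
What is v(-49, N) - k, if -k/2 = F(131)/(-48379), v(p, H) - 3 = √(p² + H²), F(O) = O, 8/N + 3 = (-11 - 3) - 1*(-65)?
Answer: 144875/48379 + √86437/6 ≈ 51.995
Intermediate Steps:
N = ⅙ (N = 8/(-3 + ((-11 - 3) - 1*(-65))) = 8/(-3 + (-14 + 65)) = 8/(-3 + 51) = 8/48 = 8*(1/48) = ⅙ ≈ 0.16667)
v(p, H) = 3 + √(H² + p²) (v(p, H) = 3 + √(p² + H²) = 3 + √(H² + p²))
k = 262/48379 (k = -262/(-48379) = -262*(-1)/48379 = -2*(-131/48379) = 262/48379 ≈ 0.0054156)
v(-49, N) - k = (3 + √((⅙)² + (-49)²)) - 1*262/48379 = (3 + √(1/36 + 2401)) - 262/48379 = (3 + √(86437/36)) - 262/48379 = (3 + √86437/6) - 262/48379 = 144875/48379 + √86437/6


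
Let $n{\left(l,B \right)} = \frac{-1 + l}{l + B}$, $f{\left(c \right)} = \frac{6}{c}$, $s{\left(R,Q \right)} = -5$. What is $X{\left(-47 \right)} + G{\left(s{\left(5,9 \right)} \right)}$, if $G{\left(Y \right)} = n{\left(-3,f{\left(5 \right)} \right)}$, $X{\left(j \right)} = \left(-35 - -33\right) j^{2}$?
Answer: $- \frac{39742}{9} \approx -4415.8$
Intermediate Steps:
$n{\left(l,B \right)} = \frac{-1 + l}{B + l}$
$X{\left(j \right)} = - 2 j^{2}$ ($X{\left(j \right)} = \left(-35 + 33\right) j^{2} = - 2 j^{2}$)
$G{\left(Y \right)} = \frac{20}{9}$ ($G{\left(Y \right)} = \frac{-1 - 3}{\frac{6}{5} - 3} = \frac{1}{6 \cdot \frac{1}{5} - 3} \left(-4\right) = \frac{1}{\frac{6}{5} - 3} \left(-4\right) = \frac{1}{- \frac{9}{5}} \left(-4\right) = \left(- \frac{5}{9}\right) \left(-4\right) = \frac{20}{9}$)
$X{\left(-47 \right)} + G{\left(s{\left(5,9 \right)} \right)} = - 2 \left(-47\right)^{2} + \frac{20}{9} = \left(-2\right) 2209 + \frac{20}{9} = -4418 + \frac{20}{9} = - \frac{39742}{9}$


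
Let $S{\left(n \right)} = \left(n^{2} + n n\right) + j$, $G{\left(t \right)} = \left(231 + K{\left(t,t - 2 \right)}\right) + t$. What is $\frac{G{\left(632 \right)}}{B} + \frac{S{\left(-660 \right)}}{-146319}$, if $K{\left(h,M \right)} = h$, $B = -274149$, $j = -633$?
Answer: $- \frac{79627939796}{13371069177} \approx -5.9552$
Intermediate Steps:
$G{\left(t \right)} = 231 + 2 t$ ($G{\left(t \right)} = \left(231 + t\right) + t = 231 + 2 t$)
$S{\left(n \right)} = -633 + 2 n^{2}$ ($S{\left(n \right)} = \left(n^{2} + n n\right) - 633 = \left(n^{2} + n^{2}\right) - 633 = 2 n^{2} - 633 = -633 + 2 n^{2}$)
$\frac{G{\left(632 \right)}}{B} + \frac{S{\left(-660 \right)}}{-146319} = \frac{231 + 2 \cdot 632}{-274149} + \frac{-633 + 2 \left(-660\right)^{2}}{-146319} = \left(231 + 1264\right) \left(- \frac{1}{274149}\right) + \left(-633 + 2 \cdot 435600\right) \left(- \frac{1}{146319}\right) = 1495 \left(- \frac{1}{274149}\right) + \left(-633 + 871200\right) \left(- \frac{1}{146319}\right) = - \frac{1495}{274149} + 870567 \left(- \frac{1}{146319}\right) = - \frac{1495}{274149} - \frac{290189}{48773} = - \frac{79627939796}{13371069177}$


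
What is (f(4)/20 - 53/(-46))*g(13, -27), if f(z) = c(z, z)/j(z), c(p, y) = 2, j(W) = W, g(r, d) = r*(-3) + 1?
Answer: -20577/460 ≈ -44.733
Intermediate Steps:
g(r, d) = 1 - 3*r (g(r, d) = -3*r + 1 = 1 - 3*r)
f(z) = 2/z
(f(4)/20 - 53/(-46))*g(13, -27) = ((2/4)/20 - 53/(-46))*(1 - 3*13) = ((2*(¼))*(1/20) - 53*(-1/46))*(1 - 39) = ((½)*(1/20) + 53/46)*(-38) = (1/40 + 53/46)*(-38) = (1083/920)*(-38) = -20577/460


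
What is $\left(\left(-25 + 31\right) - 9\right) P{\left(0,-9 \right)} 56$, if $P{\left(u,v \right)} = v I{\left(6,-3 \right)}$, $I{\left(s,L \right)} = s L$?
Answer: $-27216$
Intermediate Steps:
$I{\left(s,L \right)} = L s$
$P{\left(u,v \right)} = - 18 v$ ($P{\left(u,v \right)} = v \left(\left(-3\right) 6\right) = v \left(-18\right) = - 18 v$)
$\left(\left(-25 + 31\right) - 9\right) P{\left(0,-9 \right)} 56 = \left(\left(-25 + 31\right) - 9\right) \left(\left(-18\right) \left(-9\right)\right) 56 = \left(6 - 9\right) 162 \cdot 56 = \left(-3\right) 162 \cdot 56 = \left(-486\right) 56 = -27216$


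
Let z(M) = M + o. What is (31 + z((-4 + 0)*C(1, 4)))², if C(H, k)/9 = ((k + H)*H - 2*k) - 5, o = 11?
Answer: 108900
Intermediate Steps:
C(H, k) = -45 - 18*k + 9*H*(H + k) (C(H, k) = 9*(((k + H)*H - 2*k) - 5) = 9*(((H + k)*H - 2*k) - 5) = 9*((H*(H + k) - 2*k) - 5) = 9*((-2*k + H*(H + k)) - 5) = 9*(-5 - 2*k + H*(H + k)) = -45 - 18*k + 9*H*(H + k))
z(M) = 11 + M (z(M) = M + 11 = 11 + M)
(31 + z((-4 + 0)*C(1, 4)))² = (31 + (11 + (-4 + 0)*(-45 - 18*4 + 9*1² + 9*1*4)))² = (31 + (11 - 4*(-45 - 72 + 9*1 + 36)))² = (31 + (11 - 4*(-45 - 72 + 9 + 36)))² = (31 + (11 - 4*(-72)))² = (31 + (11 + 288))² = (31 + 299)² = 330² = 108900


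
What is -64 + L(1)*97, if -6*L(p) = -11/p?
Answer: 683/6 ≈ 113.83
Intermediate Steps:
L(p) = 11/(6*p) (L(p) = -(-11)/(6*p) = 11/(6*p))
-64 + L(1)*97 = -64 + ((11/6)/1)*97 = -64 + ((11/6)*1)*97 = -64 + (11/6)*97 = -64 + 1067/6 = 683/6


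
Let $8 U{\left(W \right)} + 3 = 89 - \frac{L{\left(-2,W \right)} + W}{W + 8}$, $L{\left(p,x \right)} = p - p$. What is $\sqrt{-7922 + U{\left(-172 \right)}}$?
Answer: $\frac{i \sqrt{212784506}}{164} \approx 88.946 i$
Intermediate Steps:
$L{\left(p,x \right)} = 0$
$U{\left(W \right)} = \frac{43}{4} - \frac{W}{8 \left(8 + W\right)}$ ($U{\left(W \right)} = - \frac{3}{8} + \frac{89 - \frac{0 + W}{W + 8}}{8} = - \frac{3}{8} + \frac{89 - \frac{W}{8 + W}}{8} = - \frac{3}{8} - \left(- \frac{89}{8} + \frac{W}{8 \left(8 + W\right)}\right) = \frac{43}{4} - \frac{W}{8 \left(8 + W\right)}$)
$\sqrt{-7922 + U{\left(-172 \right)}} = \sqrt{-7922 + \frac{688 + 85 \left(-172\right)}{8 \left(8 - 172\right)}} = \sqrt{-7922 + \frac{688 - 14620}{8 \left(-164\right)}} = \sqrt{-7922 + \frac{1}{8} \left(- \frac{1}{164}\right) \left(-13932\right)} = \sqrt{-7922 + \frac{3483}{328}} = \sqrt{- \frac{2594933}{328}} = \frac{i \sqrt{212784506}}{164}$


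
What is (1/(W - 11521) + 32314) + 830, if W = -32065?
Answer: 1444614383/43586 ≈ 33144.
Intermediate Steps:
(1/(W - 11521) + 32314) + 830 = (1/(-32065 - 11521) + 32314) + 830 = (1/(-43586) + 32314) + 830 = (-1/43586 + 32314) + 830 = 1408438003/43586 + 830 = 1444614383/43586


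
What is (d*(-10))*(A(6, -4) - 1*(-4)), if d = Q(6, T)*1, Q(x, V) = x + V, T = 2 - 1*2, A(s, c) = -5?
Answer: 60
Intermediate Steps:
T = 0 (T = 2 - 2 = 0)
Q(x, V) = V + x
d = 6 (d = (0 + 6)*1 = 6*1 = 6)
(d*(-10))*(A(6, -4) - 1*(-4)) = (6*(-10))*(-5 - 1*(-4)) = -60*(-5 + 4) = -60*(-1) = 60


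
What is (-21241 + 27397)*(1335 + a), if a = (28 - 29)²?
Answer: 8224416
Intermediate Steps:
a = 1 (a = (-1)² = 1)
(-21241 + 27397)*(1335 + a) = (-21241 + 27397)*(1335 + 1) = 6156*1336 = 8224416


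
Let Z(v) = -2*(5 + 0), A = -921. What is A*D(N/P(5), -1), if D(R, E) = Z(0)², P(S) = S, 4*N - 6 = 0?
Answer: -92100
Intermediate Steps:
N = 3/2 (N = 3/2 + (¼)*0 = 3/2 + 0 = 3/2 ≈ 1.5000)
Z(v) = -10 (Z(v) = -2*5 = -10)
D(R, E) = 100 (D(R, E) = (-10)² = 100)
A*D(N/P(5), -1) = -921*100 = -92100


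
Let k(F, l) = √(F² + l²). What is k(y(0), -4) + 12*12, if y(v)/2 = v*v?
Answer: 148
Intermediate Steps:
y(v) = 2*v² (y(v) = 2*(v*v) = 2*v²)
k(y(0), -4) + 12*12 = √((2*0²)² + (-4)²) + 12*12 = √((2*0)² + 16) + 144 = √(0² + 16) + 144 = √(0 + 16) + 144 = √16 + 144 = 4 + 144 = 148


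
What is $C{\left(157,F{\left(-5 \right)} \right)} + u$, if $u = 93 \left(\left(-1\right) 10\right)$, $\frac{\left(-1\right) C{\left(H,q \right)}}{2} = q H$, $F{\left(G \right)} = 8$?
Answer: $-3442$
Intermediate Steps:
$C{\left(H,q \right)} = - 2 H q$ ($C{\left(H,q \right)} = - 2 q H = - 2 H q$)
$u = -930$ ($u = 93 \left(-10\right) = -930$)
$C{\left(157,F{\left(-5 \right)} \right)} + u = \left(-2\right) 157 \cdot 8 - 930 = -2512 - 930 = -3442$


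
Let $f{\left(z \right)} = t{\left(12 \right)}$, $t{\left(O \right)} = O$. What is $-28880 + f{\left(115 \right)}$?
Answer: $-28868$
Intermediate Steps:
$f{\left(z \right)} = 12$
$-28880 + f{\left(115 \right)} = -28880 + 12 = -28868$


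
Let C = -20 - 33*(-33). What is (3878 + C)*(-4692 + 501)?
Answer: -20732877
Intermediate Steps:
C = 1069 (C = -20 + 1089 = 1069)
(3878 + C)*(-4692 + 501) = (3878 + 1069)*(-4692 + 501) = 4947*(-4191) = -20732877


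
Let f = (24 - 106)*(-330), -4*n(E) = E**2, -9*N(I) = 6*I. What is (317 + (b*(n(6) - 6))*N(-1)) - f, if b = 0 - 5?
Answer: -26693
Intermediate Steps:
N(I) = -2*I/3
n(E) = -E**2/4
f = 27060 (f = -82*(-330) = 27060)
b = -5
(317 + (b*(n(6) - 6))*N(-1)) - f = (317 + (-5*(-1/4*6**2 - 6))*(-2/3*(-1))) - 1*27060 = (317 - 5*(-1/4*36 - 6)*(2/3)) - 27060 = (317 - 5*(-9 - 6)*(2/3)) - 27060 = (317 - 5*(-15)*(2/3)) - 27060 = (317 + 75*(2/3)) - 27060 = (317 + 50) - 27060 = 367 - 27060 = -26693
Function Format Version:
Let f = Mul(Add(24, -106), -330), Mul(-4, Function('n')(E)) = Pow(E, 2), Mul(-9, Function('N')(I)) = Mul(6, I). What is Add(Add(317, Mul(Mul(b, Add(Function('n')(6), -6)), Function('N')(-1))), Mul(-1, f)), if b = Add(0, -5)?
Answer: -26693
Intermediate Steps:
Function('N')(I) = Mul(Rational(-2, 3), I) (Function('N')(I) = Mul(Rational(-1, 9), Mul(6, I)) = Mul(Rational(-2, 3), I))
Function('n')(E) = Mul(Rational(-1, 4), Pow(E, 2))
f = 27060 (f = Mul(-82, -330) = 27060)
b = -5
Add(Add(317, Mul(Mul(b, Add(Function('n')(6), -6)), Function('N')(-1))), Mul(-1, f)) = Add(Add(317, Mul(Mul(-5, Add(Mul(Rational(-1, 4), Pow(6, 2)), -6)), Mul(Rational(-2, 3), -1))), Mul(-1, 27060)) = Add(Add(317, Mul(Mul(-5, Add(Mul(Rational(-1, 4), 36), -6)), Rational(2, 3))), -27060) = Add(Add(317, Mul(Mul(-5, Add(-9, -6)), Rational(2, 3))), -27060) = Add(Add(317, Mul(Mul(-5, -15), Rational(2, 3))), -27060) = Add(Add(317, Mul(75, Rational(2, 3))), -27060) = Add(Add(317, 50), -27060) = Add(367, -27060) = -26693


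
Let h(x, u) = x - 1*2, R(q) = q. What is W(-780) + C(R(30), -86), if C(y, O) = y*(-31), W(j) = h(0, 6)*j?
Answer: 630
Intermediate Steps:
h(x, u) = -2 + x (h(x, u) = x - 2 = -2 + x)
W(j) = -2*j (W(j) = (-2 + 0)*j = -2*j)
C(y, O) = -31*y
W(-780) + C(R(30), -86) = -2*(-780) - 31*30 = 1560 - 930 = 630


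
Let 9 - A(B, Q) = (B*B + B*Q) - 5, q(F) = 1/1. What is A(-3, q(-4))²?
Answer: 64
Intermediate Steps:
q(F) = 1
A(B, Q) = 14 - B² - B*Q (A(B, Q) = 9 - ((B*B + B*Q) - 5) = 9 - ((B² + B*Q) - 5) = 9 - (-5 + B² + B*Q) = 9 + (5 - B² - B*Q) = 14 - B² - B*Q)
A(-3, q(-4))² = (14 - 1*(-3)² - 1*(-3)*1)² = (14 - 1*9 + 3)² = (14 - 9 + 3)² = 8² = 64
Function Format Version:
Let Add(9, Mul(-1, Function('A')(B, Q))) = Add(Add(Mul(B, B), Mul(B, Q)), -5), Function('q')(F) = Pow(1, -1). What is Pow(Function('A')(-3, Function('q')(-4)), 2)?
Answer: 64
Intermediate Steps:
Function('q')(F) = 1
Function('A')(B, Q) = Add(14, Mul(-1, Pow(B, 2)), Mul(-1, B, Q)) (Function('A')(B, Q) = Add(9, Mul(-1, Add(Add(Mul(B, B), Mul(B, Q)), -5))) = Add(9, Mul(-1, Add(Add(Pow(B, 2), Mul(B, Q)), -5))) = Add(9, Mul(-1, Add(-5, Pow(B, 2), Mul(B, Q)))) = Add(9, Add(5, Mul(-1, Pow(B, 2)), Mul(-1, B, Q))) = Add(14, Mul(-1, Pow(B, 2)), Mul(-1, B, Q)))
Pow(Function('A')(-3, Function('q')(-4)), 2) = Pow(Add(14, Mul(-1, Pow(-3, 2)), Mul(-1, -3, 1)), 2) = Pow(Add(14, Mul(-1, 9), 3), 2) = Pow(Add(14, -9, 3), 2) = Pow(8, 2) = 64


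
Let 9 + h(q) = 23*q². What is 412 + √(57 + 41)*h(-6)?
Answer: 412 + 5733*√2 ≈ 8519.7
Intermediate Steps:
h(q) = -9 + 23*q²
412 + √(57 + 41)*h(-6) = 412 + √(57 + 41)*(-9 + 23*(-6)²) = 412 + √98*(-9 + 23*36) = 412 + (7*√2)*(-9 + 828) = 412 + (7*√2)*819 = 412 + 5733*√2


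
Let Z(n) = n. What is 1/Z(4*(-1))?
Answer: -¼ ≈ -0.25000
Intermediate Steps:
1/Z(4*(-1)) = 1/(4*(-1)) = 1/(-4) = -¼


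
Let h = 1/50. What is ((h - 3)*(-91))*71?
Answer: 962689/50 ≈ 19254.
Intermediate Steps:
h = 1/50 ≈ 0.020000
((h - 3)*(-91))*71 = ((1/50 - 3)*(-91))*71 = -149/50*(-91)*71 = (13559/50)*71 = 962689/50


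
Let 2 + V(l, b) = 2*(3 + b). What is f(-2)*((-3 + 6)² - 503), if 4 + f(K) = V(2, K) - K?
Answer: 988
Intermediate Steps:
V(l, b) = 4 + 2*b (V(l, b) = -2 + 2*(3 + b) = -2 + (6 + 2*b) = 4 + 2*b)
f(K) = K (f(K) = -4 + ((4 + 2*K) - K) = -4 + (4 + K) = K)
f(-2)*((-3 + 6)² - 503) = -2*((-3 + 6)² - 503) = -2*(3² - 503) = -2*(9 - 503) = -2*(-494) = 988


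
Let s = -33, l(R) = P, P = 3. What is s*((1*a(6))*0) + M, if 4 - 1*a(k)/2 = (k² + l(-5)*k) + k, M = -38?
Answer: -38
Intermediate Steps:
l(R) = 3
a(k) = 8 - 8*k - 2*k² (a(k) = 8 - 2*((k² + 3*k) + k) = 8 - 2*(k² + 4*k) = 8 + (-8*k - 2*k²) = 8 - 8*k - 2*k²)
s*((1*a(6))*0) + M = -33*1*(8 - 8*6 - 2*6²)*0 - 38 = -33*1*(8 - 48 - 2*36)*0 - 38 = -33*1*(8 - 48 - 72)*0 - 38 = -33*1*(-112)*0 - 38 = -(-3696)*0 - 38 = -33*0 - 38 = 0 - 38 = -38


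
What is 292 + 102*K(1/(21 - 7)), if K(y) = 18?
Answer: 2128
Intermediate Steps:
292 + 102*K(1/(21 - 7)) = 292 + 102*18 = 292 + 1836 = 2128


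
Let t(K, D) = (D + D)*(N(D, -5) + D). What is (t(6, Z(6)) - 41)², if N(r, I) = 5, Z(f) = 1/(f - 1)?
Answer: 946729/625 ≈ 1514.8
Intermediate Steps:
Z(f) = 1/(-1 + f)
t(K, D) = 2*D*(5 + D) (t(K, D) = (D + D)*(5 + D) = (2*D)*(5 + D) = 2*D*(5 + D))
(t(6, Z(6)) - 41)² = (2*(5 + 1/(-1 + 6))/(-1 + 6) - 41)² = (2*(5 + 1/5)/5 - 41)² = (2*(⅕)*(5 + ⅕) - 41)² = (2*(⅕)*(26/5) - 41)² = (52/25 - 41)² = (-973/25)² = 946729/625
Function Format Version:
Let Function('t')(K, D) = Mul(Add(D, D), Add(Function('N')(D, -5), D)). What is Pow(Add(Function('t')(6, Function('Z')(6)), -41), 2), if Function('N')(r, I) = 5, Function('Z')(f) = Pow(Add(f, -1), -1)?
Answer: Rational(946729, 625) ≈ 1514.8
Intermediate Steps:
Function('Z')(f) = Pow(Add(-1, f), -1)
Function('t')(K, D) = Mul(2, D, Add(5, D)) (Function('t')(K, D) = Mul(Add(D, D), Add(5, D)) = Mul(Mul(2, D), Add(5, D)) = Mul(2, D, Add(5, D)))
Pow(Add(Function('t')(6, Function('Z')(6)), -41), 2) = Pow(Add(Mul(2, Pow(Add(-1, 6), -1), Add(5, Pow(Add(-1, 6), -1))), -41), 2) = Pow(Add(Mul(2, Pow(5, -1), Add(5, Pow(5, -1))), -41), 2) = Pow(Add(Mul(2, Rational(1, 5), Add(5, Rational(1, 5))), -41), 2) = Pow(Add(Mul(2, Rational(1, 5), Rational(26, 5)), -41), 2) = Pow(Add(Rational(52, 25), -41), 2) = Pow(Rational(-973, 25), 2) = Rational(946729, 625)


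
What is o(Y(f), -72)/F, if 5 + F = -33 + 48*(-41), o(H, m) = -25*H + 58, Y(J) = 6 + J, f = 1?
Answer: 117/2006 ≈ 0.058325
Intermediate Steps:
o(H, m) = 58 - 25*H
F = -2006 (F = -5 + (-33 + 48*(-41)) = -5 + (-33 - 1968) = -5 - 2001 = -2006)
o(Y(f), -72)/F = (58 - 25*(6 + 1))/(-2006) = (58 - 25*7)*(-1/2006) = (58 - 175)*(-1/2006) = -117*(-1/2006) = 117/2006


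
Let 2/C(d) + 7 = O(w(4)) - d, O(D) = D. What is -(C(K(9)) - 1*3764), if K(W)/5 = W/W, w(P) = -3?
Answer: 56462/15 ≈ 3764.1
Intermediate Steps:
K(W) = 5 (K(W) = 5*(W/W) = 5*1 = 5)
C(d) = 2/(-10 - d) (C(d) = 2/(-7 + (-3 - d)) = 2/(-10 - d))
-(C(K(9)) - 1*3764) = -(-2/(10 + 5) - 1*3764) = -(-2/15 - 3764) = -1*(-56462/15) = 56462/15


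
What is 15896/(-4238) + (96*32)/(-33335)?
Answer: -271456148/70636865 ≈ -3.8430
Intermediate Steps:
15896/(-4238) + (96*32)/(-33335) = 15896*(-1/4238) + 3072*(-1/33335) = -7948/2119 - 3072/33335 = -271456148/70636865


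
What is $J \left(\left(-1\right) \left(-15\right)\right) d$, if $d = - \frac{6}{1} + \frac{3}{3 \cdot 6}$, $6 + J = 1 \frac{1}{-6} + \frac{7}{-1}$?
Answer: $\frac{13825}{12} \approx 1152.1$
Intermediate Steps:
$J = - \frac{79}{6}$ ($J = -6 + \left(1 \frac{1}{-6} + \frac{7}{-1}\right) = -6 + \left(1 \left(- \frac{1}{6}\right) + 7 \left(-1\right)\right) = -6 - \frac{43}{6} = - \frac{79}{6} \approx -13.167$)
$d = - \frac{35}{6}$ ($d = \left(-6\right) 1 + \frac{3}{18} = -6 + 3 \cdot \frac{1}{18} = -6 + \frac{1}{6} = - \frac{35}{6} \approx -5.8333$)
$J \left(\left(-1\right) \left(-15\right)\right) d = - \frac{79 \left(\left(-1\right) \left(-15\right)\right)}{6} \left(- \frac{35}{6}\right) = \left(- \frac{79}{6}\right) 15 \left(- \frac{35}{6}\right) = \left(- \frac{395}{2}\right) \left(- \frac{35}{6}\right) = \frac{13825}{12}$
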